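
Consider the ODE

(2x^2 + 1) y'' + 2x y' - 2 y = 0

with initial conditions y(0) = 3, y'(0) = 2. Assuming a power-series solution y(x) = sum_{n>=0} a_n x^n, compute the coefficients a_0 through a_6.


Ansatz: y(x) = sum_{n>=0} a_n x^n, so y'(x) = sum_{n>=1} n a_n x^(n-1) and y''(x) = sum_{n>=2} n(n-1) a_n x^(n-2).
Substitute into P(x) y'' + Q(x) y' + R(x) y = 0 with P(x) = 2x^2 + 1, Q(x) = 2x, R(x) = -2, and match powers of x.
Initial conditions: a_0 = 3, a_1 = 2.
Setting the coefficient of each power of x to zero and solving order by order (substituting the coefficients already found):
  x^0: 2 a_2 - 2 a_0 = 0  ->  2 a_2 = 2 a_0 = 6  ->  a_2 = 3
  x^1: 6 a_3 = 0  ->  a_3 = 0
  x^2: 12 a_4 + 6 a_2 = 0  ->  12 a_4 = -6 a_2 = -18  ->  a_4 = -3/2
  x^3: 20 a_5 + 16 a_3 = 0  ->  20 a_5 = -16 a_3 = 0  ->  a_5 = 0
  x^4: 30 a_6 + 30 a_4 = 0  ->  30 a_6 = -30 a_4 = 45  ->  a_6 = 3/2
Truncated series: y(x) = 3 + 2 x + 3 x^2 - (3/2) x^4 + (3/2) x^6 + O(x^7).

a_0 = 3; a_1 = 2; a_2 = 3; a_3 = 0; a_4 = -3/2; a_5 = 0; a_6 = 3/2


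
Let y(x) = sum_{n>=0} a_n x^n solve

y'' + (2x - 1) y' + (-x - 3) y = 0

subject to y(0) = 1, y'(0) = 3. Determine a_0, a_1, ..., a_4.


Ansatz: y(x) = sum_{n>=0} a_n x^n, so y'(x) = sum_{n>=1} n a_n x^(n-1) and y''(x) = sum_{n>=2} n(n-1) a_n x^(n-2).
Substitute into P(x) y'' + Q(x) y' + R(x) y = 0 with P(x) = 1, Q(x) = 2x - 1, R(x) = -x - 3, and match powers of x.
Initial conditions: a_0 = 1, a_1 = 3.
Setting the coefficient of each power of x to zero and solving order by order (substituting the coefficients already found):
  x^0: 2 a_2 - a_1 - 3 a_0 = 0  ->  2 a_2 = a_1 + 3 a_0 = 6  ->  a_2 = 3
  x^1: 6 a_3 - 2 a_2 - a_1 - a_0 = 0  ->  6 a_3 = 2 a_2 + a_1 + a_0 = 10  ->  a_3 = 5/3
  x^2: 12 a_4 - 3 a_3 + a_2 - a_1 = 0  ->  12 a_4 = 3 a_3 - a_2 + a_1 = 5  ->  a_4 = 5/12
Truncated series: y(x) = 1 + 3 x + 3 x^2 + (5/3) x^3 + (5/12) x^4 + O(x^5).

a_0 = 1; a_1 = 3; a_2 = 3; a_3 = 5/3; a_4 = 5/12


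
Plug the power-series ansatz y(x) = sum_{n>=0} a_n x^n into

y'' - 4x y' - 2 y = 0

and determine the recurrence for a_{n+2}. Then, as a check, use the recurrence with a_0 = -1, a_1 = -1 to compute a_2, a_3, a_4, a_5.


Substitute y = sum_n a_n x^n.
y''(x) has coefficient (n+2)(n+1) a_{n+2} at x^n;
-4 x y'(x) has coefficient -4 n a_n at x^n (shift);
-2 y(x) has coefficient -2 a_n at x^n.
Matching x^n: (n+2)(n+1) a_{n+2} + (-4n - 2) a_n = 0.
Thus a_{n+2} = (4n + 2) / ((n+1)(n+2)) * a_n.

Check with a_0 = -1, a_1 = -1 (apply the recurrence for n = 0, 1, 2, 3): a_0 = -1, a_1 = -1, a_2 = -1, a_3 = -1, a_4 = -5/6, a_5 = -7/10.

a_(n+2) = (4n + 2) / ((n+1)(n+2)) * a_n; check: a_0 = -1, a_1 = -1, a_2 = -1, a_3 = -1, a_4 = -5/6, a_5 = -7/10


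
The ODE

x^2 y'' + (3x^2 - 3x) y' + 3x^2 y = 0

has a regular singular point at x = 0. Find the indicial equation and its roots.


Divide by x^2 to reach normal form y'' + P_1(x) y' + P_2(x) y = 0 with P_1(x) = 3 - 3/x and P_2(x) = 3.
x = 0 is a singular point because the y'-coefficient 3 - 3/x has a pole at x = 0.
It is a regular singular point because x P_1(x) = p(x) = 3x - 3 and x^2 P_2(x) = q(x) = 3x^2 are polynomials, hence analytic at x = 0.
p(0) = -3,  q(0) = 0.
Indicial equation: r(r-1) + p(0) r + q(0) = 0, i.e. r^2 + (p(0) - 1) r + q(0) = 0, i.e. r^2 - 4 r = 0.
Discriminant: (-4)^2 - 4(0) = 16, so r = (4 ± 4)/2.
Solving: r_1 = 4, r_2 = 0.

indicial: r^2 - 4 r = 0; roots r_1 = 4, r_2 = 0


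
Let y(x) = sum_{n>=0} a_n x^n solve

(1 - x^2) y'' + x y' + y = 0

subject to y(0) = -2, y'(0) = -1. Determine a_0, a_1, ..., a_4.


Ansatz: y(x) = sum_{n>=0} a_n x^n, so y'(x) = sum_{n>=1} n a_n x^(n-1) and y''(x) = sum_{n>=2} n(n-1) a_n x^(n-2).
Substitute into P(x) y'' + Q(x) y' + R(x) y = 0 with P(x) = 1 - x^2, Q(x) = x, R(x) = 1, and match powers of x.
Initial conditions: a_0 = -2, a_1 = -1.
Setting the coefficient of each power of x to zero and solving order by order (substituting the coefficients already found):
  x^0: 2 a_2 + a_0 = 0  ->  2 a_2 = -a_0 = 2  ->  a_2 = 1
  x^1: 6 a_3 + 2 a_1 = 0  ->  6 a_3 = -2 a_1 = 2  ->  a_3 = 1/3
  x^2: 12 a_4 + a_2 = 0  ->  12 a_4 = -a_2 = -1  ->  a_4 = -1/12
Truncated series: y(x) = -2 - x + x^2 + (1/3) x^3 - (1/12) x^4 + O(x^5).

a_0 = -2; a_1 = -1; a_2 = 1; a_3 = 1/3; a_4 = -1/12


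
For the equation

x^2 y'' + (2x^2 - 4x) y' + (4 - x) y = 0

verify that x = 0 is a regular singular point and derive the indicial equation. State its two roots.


Divide by x^2 to reach normal form y'' + P_1(x) y' + P_2(x) y = 0 with P_1(x) = 2 - 4/x and P_2(x) = -1/x + 4/x^2.
x = 0 is a singular point because the y'-coefficient 2 - 4/x has a pole at x = 0 and the y-coefficient -1/x + 4/x^2 has a pole at x = 0.
It is a regular singular point because x P_1(x) = p(x) = 2x - 4 and x^2 P_2(x) = q(x) = 4 - x are polynomials, hence analytic at x = 0.
p(0) = -4,  q(0) = 4.
Indicial equation: r(r-1) + p(0) r + q(0) = 0, i.e. r^2 + (p(0) - 1) r + q(0) = 0, i.e. r^2 - 5 r + 4 = 0.
Discriminant: (-5)^2 - 4(4) = 9, so r = (5 ± 3)/2.
Solving: r_1 = 4, r_2 = 1.

indicial: r^2 - 5 r + 4 = 0; roots r_1 = 4, r_2 = 1


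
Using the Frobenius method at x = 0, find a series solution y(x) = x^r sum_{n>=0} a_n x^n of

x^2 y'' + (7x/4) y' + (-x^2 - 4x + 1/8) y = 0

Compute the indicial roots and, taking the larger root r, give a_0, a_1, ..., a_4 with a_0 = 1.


Write in Frobenius form y'' + (p(x)/x) y' + (q(x)/x^2) y = 0:
  p(x) = 7/4,  q(x) = -x^2 - 4x + 1/8.
Indicial equation: r(r-1) + (7/4) r + (1/8) = 0 -> roots r_1 = -1/4, r_2 = -1/2.
Take r = r_1 = -1/4. Let y(x) = x^r sum_{n>=0} a_n x^n with a_0 = 1.
Substitute y = x^r sum a_n x^n and match x^{r+n}. The recurrence is
  D(n) a_n - 4 a_{n-1} - 1 a_{n-2} = 0,  where D(n) = (r+n)(r+n-1) + (7/4)(r+n) + (1/8).
  a_n = [4 a_{n-1} + 1 a_{n-2}] / D(n).
Since the indicial polynomial factors as (r - r_1)(r - r_2), D(n) = (r_1 + n - r_1)(r_1 + n - r_2) = n(n + 1/4).
Evaluating step by step (a_0 = 1):
  n = 1: D(1) = 1(1 + 1/4) = 5/4; numerator = 4(1) = 4; a_1 = (4)/(5/4) = 16/5
  n = 2: D(2) = 2(2 + 1/4) = 9/2; numerator = 4(16/5) + 1(1) = 69/5; a_2 = (69/5)/(9/2) = 46/15
  n = 3: D(3) = 3(3 + 1/4) = 39/4; numerator = 4(46/15) + 1(16/5) = 232/15; a_3 = (232/15)/(39/4) = 928/585
  n = 4: D(4) = 4(4 + 1/4) = 17; numerator = 4(928/585) + 1(46/15) = 5506/585; a_4 = (5506/585)/(17) = 5506/9945

r = -1/4; a_0 = 1; a_1 = 16/5; a_2 = 46/15; a_3 = 928/585; a_4 = 5506/9945


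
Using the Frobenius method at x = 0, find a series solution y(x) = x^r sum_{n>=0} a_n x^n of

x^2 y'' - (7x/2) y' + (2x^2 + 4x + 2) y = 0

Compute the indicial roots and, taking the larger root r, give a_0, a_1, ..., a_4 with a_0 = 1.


Write in Frobenius form y'' + (p(x)/x) y' + (q(x)/x^2) y = 0:
  p(x) = -7/2,  q(x) = 2x^2 + 4x + 2.
Indicial equation: r(r-1) + (-7/2) r + (2) = 0 -> roots r_1 = 4, r_2 = 1/2.
Take r = r_1 = 4. Let y(x) = x^r sum_{n>=0} a_n x^n with a_0 = 1.
Substitute y = x^r sum a_n x^n and match x^{r+n}. The recurrence is
  D(n) a_n + 4 a_{n-1} + 2 a_{n-2} = 0,  where D(n) = (r+n)(r+n-1) + (-7/2)(r+n) + (2).
  a_n = [-4 a_{n-1} - 2 a_{n-2}] / D(n).
Since the indicial polynomial factors as (r - r_1)(r - r_2), D(n) = (r_1 + n - r_1)(r_1 + n - r_2) = n(n + 7/2).
Evaluating step by step (a_0 = 1):
  n = 1: D(1) = 1(1 + 7/2) = 9/2; numerator = -4(1) = -4; a_1 = (-4)/(9/2) = -8/9
  n = 2: D(2) = 2(2 + 7/2) = 11; numerator = -4(-8/9) - 2(1) = 14/9; a_2 = (14/9)/(11) = 14/99
  n = 3: D(3) = 3(3 + 7/2) = 39/2; numerator = -4(14/99) - 2(-8/9) = 40/33; a_3 = (40/33)/(39/2) = 80/1287
  n = 4: D(4) = 4(4 + 7/2) = 30; numerator = -4(80/1287) - 2(14/99) = -76/143; a_4 = (-76/143)/(30) = -38/2145

r = 4; a_0 = 1; a_1 = -8/9; a_2 = 14/99; a_3 = 80/1287; a_4 = -38/2145


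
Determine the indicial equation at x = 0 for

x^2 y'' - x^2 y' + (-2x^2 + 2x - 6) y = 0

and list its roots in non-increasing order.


Divide by x^2 to reach normal form y'' + P_1(x) y' + P_2(x) y = 0 with P_1(x) = -1 and P_2(x) = -2 + 2/x - 6/x^2.
x = 0 is a singular point because the y-coefficient -2 + 2/x - 6/x^2 has a pole at x = 0.
It is a regular singular point because x P_1(x) = p(x) = -x and x^2 P_2(x) = q(x) = -2x^2 + 2x - 6 are polynomials, hence analytic at x = 0.
p(0) = 0,  q(0) = -6.
Indicial equation: r(r-1) + p(0) r + q(0) = 0, i.e. r^2 + (p(0) - 1) r + q(0) = 0, i.e. r^2 - 1 r - 6 = 0.
Discriminant: (-1)^2 - 4(-6) = 25, so r = (1 ± 5)/2.
Solving: r_1 = 3, r_2 = -2.

indicial: r^2 - 1 r - 6 = 0; roots r_1 = 3, r_2 = -2


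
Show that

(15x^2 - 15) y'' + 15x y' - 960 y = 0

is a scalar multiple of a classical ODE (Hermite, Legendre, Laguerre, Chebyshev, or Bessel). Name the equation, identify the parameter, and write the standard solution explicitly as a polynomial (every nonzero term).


All three coefficients share the factor -15; dividing through by -15 gives  (1 - x^2) y'' - x y' + 64 y = 0.
This matches the Chebyshev equation (1 - x^2) y'' - x y' + n^2 y = 0 (note the -x y' term, not -2x y') with n^2 = 64, so n = 8; the polynomial solution is T_8(x).
With y = sum_k a_k x^k, matching x^k gives (k+2)(k+1) a_{k+2} = (k^2 - n^2) a_k = (k - 8)(k + 8) a_k. The right side vanishes at k = 8, so the series with the parity of 8 terminates at degree 8.
Standard normalization: leading coefficient of T_n is 2^(n-1), so a_8 = 2^7 = 128. Work downward with a_k = (k+1)(k+2) a_{k+2} / ((k - 8)(k + 8)):
  a_6 = (7)(8)(128) / ((6 - 8)(6 + 8)) = 7168/(-28) = -256
  a_4 = (5)(6)(-256) / ((4 - 8)(4 + 8)) = -7680/(-48) = 160
  a_2 = (3)(4)(160) / ((2 - 8)(2 + 8)) = 1920/(-60) = -32
  a_0 = (1)(2)(-32) / ((0 - 8)(0 + 8)) = -64/(-64) = 1
Hence T_8(x) = 128 x^8 - 256 x^6 + 160 x^4 - 32 x^2 + 1.

T_8(x); series = 128 x^8 - 256 x^6 + 160 x^4 - 32 x^2 + 1


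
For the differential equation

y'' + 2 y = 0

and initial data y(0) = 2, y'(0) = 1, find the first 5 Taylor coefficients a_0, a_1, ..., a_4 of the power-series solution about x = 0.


Ansatz: y(x) = sum_{n>=0} a_n x^n, so y'(x) = sum_{n>=1} n a_n x^(n-1) and y''(x) = sum_{n>=2} n(n-1) a_n x^(n-2).
Substitute into P(x) y'' + Q(x) y' + R(x) y = 0 with P(x) = 1, Q(x) = 0, R(x) = 2, and match powers of x.
Initial conditions: a_0 = 2, a_1 = 1.
Setting the coefficient of each power of x to zero and solving order by order (substituting the coefficients already found):
  x^0: 2 a_2 + 2 a_0 = 0  ->  2 a_2 = -2 a_0 = -4  ->  a_2 = -2
  x^1: 6 a_3 + 2 a_1 = 0  ->  6 a_3 = -2 a_1 = -2  ->  a_3 = -1/3
  x^2: 12 a_4 + 2 a_2 = 0  ->  12 a_4 = -2 a_2 = 4  ->  a_4 = 1/3
Truncated series: y(x) = 2 + x - 2 x^2 - (1/3) x^3 + (1/3) x^4 + O(x^5).

a_0 = 2; a_1 = 1; a_2 = -2; a_3 = -1/3; a_4 = 1/3


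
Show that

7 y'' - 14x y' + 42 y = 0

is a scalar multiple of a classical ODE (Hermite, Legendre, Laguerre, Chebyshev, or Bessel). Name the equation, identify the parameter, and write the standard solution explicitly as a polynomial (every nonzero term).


All three coefficients share the factor 7; dividing through by 7 gives  y'' - 2x y' + 6 y = 0.
This matches the Hermite equation y'' - 2x y' + 2n y = 0 with 2n = 6, so n = 3; the polynomial solution is H_3(x).
With y = sum_k a_k x^k, matching x^k gives (k+2)(k+1) a_{k+2} = 2(k - n) a_k = 2(k - 3) a_k. The right side vanishes at k = 3, so the series with the parity of 3 terminates at degree 3.
Standard normalization: leading coefficient of H_n is 2^n, so a_3 = 2^3 = 8. Work downward with a_k = (k+1)(k+2) a_{k+2} / (2(k - n)):
  a_1 = (2)(3)(8) / (2(1 - 3)) = 48/(-4) = -12
Hence H_3(x) = 8 x^3 - 12 x.

H_3(x); series = 8 x^3 - 12 x


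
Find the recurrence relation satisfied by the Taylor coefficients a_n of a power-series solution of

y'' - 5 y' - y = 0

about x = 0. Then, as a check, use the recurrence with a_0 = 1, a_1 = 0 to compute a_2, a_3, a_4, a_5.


Substitute y = sum_n a_n x^n.
y''(x) has coefficient (n+2)(n+1) a_{n+2} at x^n;
-5 y'(x) has coefficient -5 (n+1) a_{n+1} at x^n;
-y(x) has coefficient -1 a_n at x^n.
Matching x^n: (n+2)(n+1) a_{n+2} - 5 (n+1) a_{n+1} - 1 a_n = 0.
Thus a_{n+2} = [5 (n+1) a_{n+1} + 1 a_n] / ((n+1)(n+2)).

Check with a_0 = 1, a_1 = 0 (apply the recurrence for n = 0, 1, 2, 3): a_0 = 1, a_1 = 0, a_2 = 1/2, a_3 = 5/6, a_4 = 13/12, a_5 = 9/8.

a_(n+2) = [5 (n+1) a_(n+1) + 1 a_n] / ((n+1)(n+2)); check: a_0 = 1, a_1 = 0, a_2 = 1/2, a_3 = 5/6, a_4 = 13/12, a_5 = 9/8


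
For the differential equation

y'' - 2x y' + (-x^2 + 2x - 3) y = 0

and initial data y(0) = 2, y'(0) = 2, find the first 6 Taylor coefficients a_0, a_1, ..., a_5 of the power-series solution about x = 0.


Ansatz: y(x) = sum_{n>=0} a_n x^n, so y'(x) = sum_{n>=1} n a_n x^(n-1) and y''(x) = sum_{n>=2} n(n-1) a_n x^(n-2).
Substitute into P(x) y'' + Q(x) y' + R(x) y = 0 with P(x) = 1, Q(x) = -2x, R(x) = -x^2 + 2x - 3, and match powers of x.
Initial conditions: a_0 = 2, a_1 = 2.
Setting the coefficient of each power of x to zero and solving order by order (substituting the coefficients already found):
  x^0: 2 a_2 - 3 a_0 = 0  ->  2 a_2 = 3 a_0 = 6  ->  a_2 = 3
  x^1: 6 a_3 - 5 a_1 + 2 a_0 = 0  ->  6 a_3 = 5 a_1 - 2 a_0 = 6  ->  a_3 = 1
  x^2: 12 a_4 - 7 a_2 + 2 a_1 - a_0 = 0  ->  12 a_4 = 7 a_2 - 2 a_1 + a_0 = 19  ->  a_4 = 19/12
  x^3: 20 a_5 - 9 a_3 + 2 a_2 - a_1 = 0  ->  20 a_5 = 9 a_3 - 2 a_2 + a_1 = 5  ->  a_5 = 1/4
Truncated series: y(x) = 2 + 2 x + 3 x^2 + x^3 + (19/12) x^4 + (1/4) x^5 + O(x^6).

a_0 = 2; a_1 = 2; a_2 = 3; a_3 = 1; a_4 = 19/12; a_5 = 1/4


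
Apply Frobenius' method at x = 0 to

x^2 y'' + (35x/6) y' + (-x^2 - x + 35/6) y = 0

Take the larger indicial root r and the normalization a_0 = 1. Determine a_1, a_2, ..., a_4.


Write in Frobenius form y'' + (p(x)/x) y' + (q(x)/x^2) y = 0:
  p(x) = 35/6,  q(x) = -x^2 - x + 35/6.
Indicial equation: r(r-1) + (35/6) r + (35/6) = 0 -> roots r_1 = -7/3, r_2 = -5/2.
Take r = r_1 = -7/3. Let y(x) = x^r sum_{n>=0} a_n x^n with a_0 = 1.
Substitute y = x^r sum a_n x^n and match x^{r+n}. The recurrence is
  D(n) a_n - 1 a_{n-1} - 1 a_{n-2} = 0,  where D(n) = (r+n)(r+n-1) + (35/6)(r+n) + (35/6).
  a_n = [1 a_{n-1} + 1 a_{n-2}] / D(n).
Since the indicial polynomial factors as (r - r_1)(r - r_2), D(n) = (r_1 + n - r_1)(r_1 + n - r_2) = n(n + 1/6).
Evaluating step by step (a_0 = 1):
  n = 1: D(1) = 1(1 + 1/6) = 7/6; numerator = 1(1) = 1; a_1 = (1)/(7/6) = 6/7
  n = 2: D(2) = 2(2 + 1/6) = 13/3; numerator = 1(6/7) + 1(1) = 13/7; a_2 = (13/7)/(13/3) = 3/7
  n = 3: D(3) = 3(3 + 1/6) = 19/2; numerator = 1(3/7) + 1(6/7) = 9/7; a_3 = (9/7)/(19/2) = 18/133
  n = 4: D(4) = 4(4 + 1/6) = 50/3; numerator = 1(18/133) + 1(3/7) = 75/133; a_4 = (75/133)/(50/3) = 9/266

r = -7/3; a_0 = 1; a_1 = 6/7; a_2 = 3/7; a_3 = 18/133; a_4 = 9/266


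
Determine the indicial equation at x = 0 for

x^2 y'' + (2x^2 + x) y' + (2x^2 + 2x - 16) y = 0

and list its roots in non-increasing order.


Divide by x^2 to reach normal form y'' + P_1(x) y' + P_2(x) y = 0 with P_1(x) = 2 + 1/x and P_2(x) = 2 + 2/x - 16/x^2.
x = 0 is a singular point because the y'-coefficient 2 + 1/x has a pole at x = 0 and the y-coefficient 2 + 2/x - 16/x^2 has a pole at x = 0.
It is a regular singular point because x P_1(x) = p(x) = 2x + 1 and x^2 P_2(x) = q(x) = 2x^2 + 2x - 16 are polynomials, hence analytic at x = 0.
p(0) = 1,  q(0) = -16.
Indicial equation: r(r-1) + p(0) r + q(0) = 0, i.e. r^2 + (p(0) - 1) r + q(0) = 0, i.e. r^2 - 16 = 0.
Discriminant: (0)^2 - 4(-16) = 64, so r = (0 ± 8)/2.
Solving: r_1 = 4, r_2 = -4.

indicial: r^2 - 16 = 0; roots r_1 = 4, r_2 = -4


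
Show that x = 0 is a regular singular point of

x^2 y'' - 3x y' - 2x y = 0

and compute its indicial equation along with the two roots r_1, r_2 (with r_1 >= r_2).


Divide by x^2 to reach normal form y'' + P_1(x) y' + P_2(x) y = 0 with P_1(x) = -3/x and P_2(x) = -2/x.
x = 0 is a singular point because the y'-coefficient -3/x has a pole at x = 0 and the y-coefficient -2/x has a pole at x = 0.
It is a regular singular point because x P_1(x) = p(x) = -3 and x^2 P_2(x) = q(x) = -2x are polynomials, hence analytic at x = 0.
p(0) = -3,  q(0) = 0.
Indicial equation: r(r-1) + p(0) r + q(0) = 0, i.e. r^2 + (p(0) - 1) r + q(0) = 0, i.e. r^2 - 4 r = 0.
Discriminant: (-4)^2 - 4(0) = 16, so r = (4 ± 4)/2.
Solving: r_1 = 4, r_2 = 0.

indicial: r^2 - 4 r = 0; roots r_1 = 4, r_2 = 0


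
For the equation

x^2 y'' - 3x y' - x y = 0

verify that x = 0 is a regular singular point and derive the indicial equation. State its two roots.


Divide by x^2 to reach normal form y'' + P_1(x) y' + P_2(x) y = 0 with P_1(x) = -3/x and P_2(x) = -1/x.
x = 0 is a singular point because the y'-coefficient -3/x has a pole at x = 0 and the y-coefficient -1/x has a pole at x = 0.
It is a regular singular point because x P_1(x) = p(x) = -3 and x^2 P_2(x) = q(x) = -x are polynomials, hence analytic at x = 0.
p(0) = -3,  q(0) = 0.
Indicial equation: r(r-1) + p(0) r + q(0) = 0, i.e. r^2 + (p(0) - 1) r + q(0) = 0, i.e. r^2 - 4 r = 0.
Discriminant: (-4)^2 - 4(0) = 16, so r = (4 ± 4)/2.
Solving: r_1 = 4, r_2 = 0.

indicial: r^2 - 4 r = 0; roots r_1 = 4, r_2 = 0


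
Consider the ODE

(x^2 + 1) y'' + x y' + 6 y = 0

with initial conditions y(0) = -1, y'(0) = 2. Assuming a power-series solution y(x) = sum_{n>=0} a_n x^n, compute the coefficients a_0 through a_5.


Ansatz: y(x) = sum_{n>=0} a_n x^n, so y'(x) = sum_{n>=1} n a_n x^(n-1) and y''(x) = sum_{n>=2} n(n-1) a_n x^(n-2).
Substitute into P(x) y'' + Q(x) y' + R(x) y = 0 with P(x) = x^2 + 1, Q(x) = x, R(x) = 6, and match powers of x.
Initial conditions: a_0 = -1, a_1 = 2.
Setting the coefficient of each power of x to zero and solving order by order (substituting the coefficients already found):
  x^0: 2 a_2 + 6 a_0 = 0  ->  2 a_2 = -6 a_0 = 6  ->  a_2 = 3
  x^1: 6 a_3 + 7 a_1 = 0  ->  6 a_3 = -7 a_1 = -14  ->  a_3 = -7/3
  x^2: 12 a_4 + 10 a_2 = 0  ->  12 a_4 = -10 a_2 = -30  ->  a_4 = -5/2
  x^3: 20 a_5 + 15 a_3 = 0  ->  20 a_5 = -15 a_3 = 35  ->  a_5 = 7/4
Truncated series: y(x) = -1 + 2 x + 3 x^2 - (7/3) x^3 - (5/2) x^4 + (7/4) x^5 + O(x^6).

a_0 = -1; a_1 = 2; a_2 = 3; a_3 = -7/3; a_4 = -5/2; a_5 = 7/4


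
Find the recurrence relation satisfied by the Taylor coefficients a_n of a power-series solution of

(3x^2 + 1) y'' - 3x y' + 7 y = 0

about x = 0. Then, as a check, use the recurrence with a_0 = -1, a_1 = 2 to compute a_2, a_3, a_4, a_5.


Substitute y = sum_n a_n x^n.
(1 + 3 x^2) y'' contributes (n+2)(n+1) a_{n+2} + 3 n(n-1) a_n at x^n.
-3 x y'(x) contributes -3 n a_n at x^n.
7 y(x) contributes 7 a_n at x^n.
Matching x^n: (n+2)(n+1) a_{n+2} + (3 n(n-1) - 3 n + 7) a_n = 0.
Thus a_{n+2} = (-3 n(n-1) + 3 n - 7) / ((n+1)(n+2)) * a_n.

Check with a_0 = -1, a_1 = 2 (apply the recurrence for n = 0, 1, 2, 3): a_0 = -1, a_1 = 2, a_2 = 7/2, a_3 = -4/3, a_4 = -49/24, a_5 = 16/15.

a_(n+2) = (-3 n(n-1) + 3 n - 7) / ((n+1)(n+2)) * a_n; check: a_0 = -1, a_1 = 2, a_2 = 7/2, a_3 = -4/3, a_4 = -49/24, a_5 = 16/15


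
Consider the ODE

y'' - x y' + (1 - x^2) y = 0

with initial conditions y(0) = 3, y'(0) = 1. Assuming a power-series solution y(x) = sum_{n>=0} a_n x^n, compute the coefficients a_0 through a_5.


Ansatz: y(x) = sum_{n>=0} a_n x^n, so y'(x) = sum_{n>=1} n a_n x^(n-1) and y''(x) = sum_{n>=2} n(n-1) a_n x^(n-2).
Substitute into P(x) y'' + Q(x) y' + R(x) y = 0 with P(x) = 1, Q(x) = -x, R(x) = 1 - x^2, and match powers of x.
Initial conditions: a_0 = 3, a_1 = 1.
Setting the coefficient of each power of x to zero and solving order by order (substituting the coefficients already found):
  x^0: 2 a_2 + a_0 = 0  ->  2 a_2 = -a_0 = -3  ->  a_2 = -3/2
  x^1: 6 a_3 = 0  ->  a_3 = 0
  x^2: 12 a_4 - a_2 - a_0 = 0  ->  12 a_4 = a_2 + a_0 = 3/2  ->  a_4 = 1/8
  x^3: 20 a_5 - 2 a_3 - a_1 = 0  ->  20 a_5 = 2 a_3 + a_1 = 1  ->  a_5 = 1/20
Truncated series: y(x) = 3 + x - (3/2) x^2 + (1/8) x^4 + (1/20) x^5 + O(x^6).

a_0 = 3; a_1 = 1; a_2 = -3/2; a_3 = 0; a_4 = 1/8; a_5 = 1/20


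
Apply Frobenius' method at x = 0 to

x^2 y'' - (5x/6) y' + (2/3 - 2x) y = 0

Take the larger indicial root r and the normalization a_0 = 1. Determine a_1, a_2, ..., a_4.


Write in Frobenius form y'' + (p(x)/x) y' + (q(x)/x^2) y = 0:
  p(x) = -5/6,  q(x) = 2/3 - 2x.
Indicial equation: r(r-1) + (-5/6) r + (2/3) = 0 -> roots r_1 = 4/3, r_2 = 1/2.
Take r = r_1 = 4/3. Let y(x) = x^r sum_{n>=0} a_n x^n with a_0 = 1.
Substitute y = x^r sum a_n x^n and match x^{r+n}. The recurrence is
  D(n) a_n - 2 a_{n-1} = 0,  where D(n) = (r+n)(r+n-1) + (-5/6)(r+n) + (2/3).
  a_n = 2 / D(n) * a_{n-1}.
Since the indicial polynomial factors as (r - r_1)(r - r_2), D(n) = (r_1 + n - r_1)(r_1 + n - r_2) = n(n + 5/6).
Evaluating step by step (a_0 = 1):
  n = 1: D(1) = 1(1 + 5/6) = 11/6; numerator = 2(1) = 2; a_1 = (2)/(11/6) = 12/11
  n = 2: D(2) = 2(2 + 5/6) = 17/3; numerator = 2(12/11) = 24/11; a_2 = (24/11)/(17/3) = 72/187
  n = 3: D(3) = 3(3 + 5/6) = 23/2; numerator = 2(72/187) = 144/187; a_3 = (144/187)/(23/2) = 288/4301
  n = 4: D(4) = 4(4 + 5/6) = 58/3; numerator = 2(288/4301) = 576/4301; a_4 = (576/4301)/(58/3) = 864/124729

r = 4/3; a_0 = 1; a_1 = 12/11; a_2 = 72/187; a_3 = 288/4301; a_4 = 864/124729


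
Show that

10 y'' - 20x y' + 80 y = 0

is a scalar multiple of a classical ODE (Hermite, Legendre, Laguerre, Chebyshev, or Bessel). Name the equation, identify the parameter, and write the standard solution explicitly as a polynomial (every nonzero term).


All three coefficients share the factor 10; dividing through by 10 gives  y'' - 2x y' + 8 y = 0.
This matches the Hermite equation y'' - 2x y' + 2n y = 0 with 2n = 8, so n = 4; the polynomial solution is H_4(x).
With y = sum_k a_k x^k, matching x^k gives (k+2)(k+1) a_{k+2} = 2(k - n) a_k = 2(k - 4) a_k. The right side vanishes at k = 4, so the series with the parity of 4 terminates at degree 4.
Standard normalization: leading coefficient of H_n is 2^n, so a_4 = 2^4 = 16. Work downward with a_k = (k+1)(k+2) a_{k+2} / (2(k - n)):
  a_2 = (3)(4)(16) / (2(2 - 4)) = 192/(-4) = -48
  a_0 = (1)(2)(-48) / (2(0 - 4)) = -96/(-8) = 12
Hence H_4(x) = 16 x^4 - 48 x^2 + 12.

H_4(x); series = 16 x^4 - 48 x^2 + 12


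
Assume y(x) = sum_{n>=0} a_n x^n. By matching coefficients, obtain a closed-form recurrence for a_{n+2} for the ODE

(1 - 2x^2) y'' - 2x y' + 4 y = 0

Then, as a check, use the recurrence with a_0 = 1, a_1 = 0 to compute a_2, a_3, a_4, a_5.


Substitute y = sum_n a_n x^n.
(1 - 2 x^2) y'' contributes (n+2)(n+1) a_{n+2} - 2 n(n-1) a_n at x^n.
-2 x y'(x) contributes -2 n a_n at x^n.
4 y(x) contributes 4 a_n at x^n.
Matching x^n: (n+2)(n+1) a_{n+2} + (-2 n(n-1) - 2 n + 4) a_n = 0.
Thus a_{n+2} = (2 n(n-1) + 2 n - 4) / ((n+1)(n+2)) * a_n.

Check with a_0 = 1, a_1 = 0 (apply the recurrence for n = 0, 1, 2, 3): a_0 = 1, a_1 = 0, a_2 = -2, a_3 = 0, a_4 = -2/3, a_5 = 0.

a_(n+2) = (2 n(n-1) + 2 n - 4) / ((n+1)(n+2)) * a_n; check: a_0 = 1, a_1 = 0, a_2 = -2, a_3 = 0, a_4 = -2/3, a_5 = 0


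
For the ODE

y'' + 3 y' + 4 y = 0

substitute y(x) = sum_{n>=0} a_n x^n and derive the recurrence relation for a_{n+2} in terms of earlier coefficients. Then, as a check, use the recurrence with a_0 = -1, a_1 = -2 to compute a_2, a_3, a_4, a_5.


Substitute y = sum_n a_n x^n.
y''(x) has coefficient (n+2)(n+1) a_{n+2} at x^n;
3 y'(x) has coefficient 3 (n+1) a_{n+1} at x^n;
4 y(x) has coefficient 4 a_n at x^n.
Matching x^n: (n+2)(n+1) a_{n+2} + 3 (n+1) a_{n+1} + 4 a_n = 0.
Thus a_{n+2} = [-3 (n+1) a_{n+1} - 4 a_n] / ((n+1)(n+2)).

Check with a_0 = -1, a_1 = -2 (apply the recurrence for n = 0, 1, 2, 3): a_0 = -1, a_1 = -2, a_2 = 5, a_3 = -11/3, a_4 = 13/12, a_5 = 1/12.

a_(n+2) = [-3 (n+1) a_(n+1) - 4 a_n] / ((n+1)(n+2)); check: a_0 = -1, a_1 = -2, a_2 = 5, a_3 = -11/3, a_4 = 13/12, a_5 = 1/12


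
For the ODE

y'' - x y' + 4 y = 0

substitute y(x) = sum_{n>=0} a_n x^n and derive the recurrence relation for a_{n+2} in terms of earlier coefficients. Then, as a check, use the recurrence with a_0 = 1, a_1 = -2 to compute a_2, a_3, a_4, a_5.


Substitute y = sum_n a_n x^n.
y''(x) has coefficient (n+2)(n+1) a_{n+2} at x^n;
-x y'(x) has coefficient -n a_n at x^n (shift);
4 y(x) has coefficient 4 a_n at x^n.
Matching x^n: (n+2)(n+1) a_{n+2} + (-n + 4) a_n = 0.
Thus a_{n+2} = (n - 4) / ((n+1)(n+2)) * a_n.

Check with a_0 = 1, a_1 = -2 (apply the recurrence for n = 0, 1, 2, 3): a_0 = 1, a_1 = -2, a_2 = -2, a_3 = 1, a_4 = 1/3, a_5 = -1/20.

a_(n+2) = (n - 4) / ((n+1)(n+2)) * a_n; check: a_0 = 1, a_1 = -2, a_2 = -2, a_3 = 1, a_4 = 1/3, a_5 = -1/20


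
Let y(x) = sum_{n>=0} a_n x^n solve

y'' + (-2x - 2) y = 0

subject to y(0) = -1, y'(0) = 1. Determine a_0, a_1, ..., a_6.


Ansatz: y(x) = sum_{n>=0} a_n x^n, so y'(x) = sum_{n>=1} n a_n x^(n-1) and y''(x) = sum_{n>=2} n(n-1) a_n x^(n-2).
Substitute into P(x) y'' + Q(x) y' + R(x) y = 0 with P(x) = 1, Q(x) = 0, R(x) = -2x - 2, and match powers of x.
Initial conditions: a_0 = -1, a_1 = 1.
Setting the coefficient of each power of x to zero and solving order by order (substituting the coefficients already found):
  x^0: 2 a_2 - 2 a_0 = 0  ->  2 a_2 = 2 a_0 = -2  ->  a_2 = -1
  x^1: 6 a_3 - 2 a_1 - 2 a_0 = 0  ->  6 a_3 = 2 a_1 + 2 a_0 = 0  ->  a_3 = 0
  x^2: 12 a_4 - 2 a_2 - 2 a_1 = 0  ->  12 a_4 = 2 a_2 + 2 a_1 = 0  ->  a_4 = 0
  x^3: 20 a_5 - 2 a_3 - 2 a_2 = 0  ->  20 a_5 = 2 a_3 + 2 a_2 = -2  ->  a_5 = -1/10
  x^4: 30 a_6 - 2 a_4 - 2 a_3 = 0  ->  30 a_6 = 2 a_4 + 2 a_3 = 0  ->  a_6 = 0
Truncated series: y(x) = -1 + x - x^2 - (1/10) x^5 + O(x^7).

a_0 = -1; a_1 = 1; a_2 = -1; a_3 = 0; a_4 = 0; a_5 = -1/10; a_6 = 0


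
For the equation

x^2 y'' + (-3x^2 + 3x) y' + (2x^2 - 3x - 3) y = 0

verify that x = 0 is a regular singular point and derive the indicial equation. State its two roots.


Divide by x^2 to reach normal form y'' + P_1(x) y' + P_2(x) y = 0 with P_1(x) = -3 + 3/x and P_2(x) = 2 - 3/x - 3/x^2.
x = 0 is a singular point because the y'-coefficient -3 + 3/x has a pole at x = 0 and the y-coefficient 2 - 3/x - 3/x^2 has a pole at x = 0.
It is a regular singular point because x P_1(x) = p(x) = 3 - 3x and x^2 P_2(x) = q(x) = 2x^2 - 3x - 3 are polynomials, hence analytic at x = 0.
p(0) = 3,  q(0) = -3.
Indicial equation: r(r-1) + p(0) r + q(0) = 0, i.e. r^2 + (p(0) - 1) r + q(0) = 0, i.e. r^2 + 2 r - 3 = 0.
Discriminant: (2)^2 - 4(-3) = 16, so r = (-2 ± 4)/2.
Solving: r_1 = 1, r_2 = -3.

indicial: r^2 + 2 r - 3 = 0; roots r_1 = 1, r_2 = -3


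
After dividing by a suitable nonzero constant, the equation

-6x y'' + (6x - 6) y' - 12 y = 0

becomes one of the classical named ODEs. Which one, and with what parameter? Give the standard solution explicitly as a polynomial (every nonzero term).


All three coefficients share the factor -6; dividing through by -6 gives  x y'' + (1 - x) y' + 2 y = 0.
This matches the Laguerre equation x y'' + (1 - x) y' + n y = 0 with n = 2; the polynomial solution is L_2(x).
With y = sum_k a_k x^k, matching x^k gives (k+1)k a_{k+1} + (k+1) a_{k+1} - k a_k + n a_k = 0, i.e. (k+1)^2 a_{k+1} = (k - n) a_k = (k - 2) a_k. The right side vanishes at k = 2, so the series terminates at degree 2.
Standard normalization L_n(0) = 1 gives a_0 = 1. Work upward with a_{k+1} = (k - 2) a_k / (k+1)^2:
  a_1 = (0 - 2)(1) / 1^2 = -2/1 = -2
  a_2 = (1 - 2)(-2) / 2^2 = 2/4 = 1/2
Hence L_2(x) = x^2/2 - 2 x + 1.

L_2(x); series = x^2/2 - 2 x + 1


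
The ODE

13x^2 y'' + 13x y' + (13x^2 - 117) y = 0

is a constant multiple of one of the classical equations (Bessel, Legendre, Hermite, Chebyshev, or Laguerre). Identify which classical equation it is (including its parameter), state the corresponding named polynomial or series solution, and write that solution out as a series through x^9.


All three coefficients share the factor 13; dividing through by 13 gives  x^2 y'' + x y' + (x^2 - 9) y = 0.
This matches the Bessel equation x^2 y'' + x y' + (x^2 - nu^2) y = 0 with nu^2 = 9, so nu = 3; the solution bounded at x = 0 is J_3(x).
Frobenius at x = 0: indicial roots ±nu; for r = nu the recurrence k(k + 2nu) c_k = -c_{k-2} gives the standard series J_nu(x) = sum_{k>=0} (-1)^k / (k! (k+nu)!) (x/2)^(2k+nu). Evaluate the first 4 terms:
  k = 0: (-1)^0 / (0! * 3! * 2^3) x^3 = 1/(1*6*8) x^3 = (1/48) x^3
  k = 1: (-1)^1 / (1! * 4! * 2^5) x^5 = -1/(1*24*32) x^5 = (-1/768) x^5
  k = 2: (-1)^2 / (2! * 5! * 2^7) x^7 = 1/(2*120*128) x^7 = (1/30720) x^7
  k = 3: (-1)^3 / (3! * 6! * 2^9) x^9 = -1/(6*720*512) x^9 = (-1/2211840) x^9
Hence J_3(x) = -x^9/2211840 + x^7/30720 - x^5/768 + x^3/48 + ....

J_3(x); series = -x^9/2211840 + x^7/30720 - x^5/768 + x^3/48


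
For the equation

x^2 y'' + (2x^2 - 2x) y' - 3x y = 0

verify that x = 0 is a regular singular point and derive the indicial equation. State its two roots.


Divide by x^2 to reach normal form y'' + P_1(x) y' + P_2(x) y = 0 with P_1(x) = 2 - 2/x and P_2(x) = -3/x.
x = 0 is a singular point because the y'-coefficient 2 - 2/x has a pole at x = 0 and the y-coefficient -3/x has a pole at x = 0.
It is a regular singular point because x P_1(x) = p(x) = 2x - 2 and x^2 P_2(x) = q(x) = -3x are polynomials, hence analytic at x = 0.
p(0) = -2,  q(0) = 0.
Indicial equation: r(r-1) + p(0) r + q(0) = 0, i.e. r^2 + (p(0) - 1) r + q(0) = 0, i.e. r^2 - 3 r = 0.
Discriminant: (-3)^2 - 4(0) = 9, so r = (3 ± 3)/2.
Solving: r_1 = 3, r_2 = 0.

indicial: r^2 - 3 r = 0; roots r_1 = 3, r_2 = 0


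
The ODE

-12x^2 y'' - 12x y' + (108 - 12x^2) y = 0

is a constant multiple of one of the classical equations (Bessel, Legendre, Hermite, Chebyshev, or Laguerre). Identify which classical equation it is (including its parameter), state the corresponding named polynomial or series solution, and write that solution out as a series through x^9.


All three coefficients share the factor -12; dividing through by -12 gives  x^2 y'' + x y' + (x^2 - 9) y = 0.
This matches the Bessel equation x^2 y'' + x y' + (x^2 - nu^2) y = 0 with nu^2 = 9, so nu = 3; the solution bounded at x = 0 is J_3(x).
Frobenius at x = 0: indicial roots ±nu; for r = nu the recurrence k(k + 2nu) c_k = -c_{k-2} gives the standard series J_nu(x) = sum_{k>=0} (-1)^k / (k! (k+nu)!) (x/2)^(2k+nu). Evaluate the first 4 terms:
  k = 0: (-1)^0 / (0! * 3! * 2^3) x^3 = 1/(1*6*8) x^3 = (1/48) x^3
  k = 1: (-1)^1 / (1! * 4! * 2^5) x^5 = -1/(1*24*32) x^5 = (-1/768) x^5
  k = 2: (-1)^2 / (2! * 5! * 2^7) x^7 = 1/(2*120*128) x^7 = (1/30720) x^7
  k = 3: (-1)^3 / (3! * 6! * 2^9) x^9 = -1/(6*720*512) x^9 = (-1/2211840) x^9
Hence J_3(x) = -x^9/2211840 + x^7/30720 - x^5/768 + x^3/48 + ....

J_3(x); series = -x^9/2211840 + x^7/30720 - x^5/768 + x^3/48


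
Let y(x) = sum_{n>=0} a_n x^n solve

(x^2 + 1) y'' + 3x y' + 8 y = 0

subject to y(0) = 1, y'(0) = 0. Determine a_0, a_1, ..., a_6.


Ansatz: y(x) = sum_{n>=0} a_n x^n, so y'(x) = sum_{n>=1} n a_n x^(n-1) and y''(x) = sum_{n>=2} n(n-1) a_n x^(n-2).
Substitute into P(x) y'' + Q(x) y' + R(x) y = 0 with P(x) = x^2 + 1, Q(x) = 3x, R(x) = 8, and match powers of x.
Initial conditions: a_0 = 1, a_1 = 0.
Setting the coefficient of each power of x to zero and solving order by order (substituting the coefficients already found):
  x^0: 2 a_2 + 8 a_0 = 0  ->  2 a_2 = -8 a_0 = -8  ->  a_2 = -4
  x^1: 6 a_3 + 11 a_1 = 0  ->  6 a_3 = -11 a_1 = 0  ->  a_3 = 0
  x^2: 12 a_4 + 16 a_2 = 0  ->  12 a_4 = -16 a_2 = 64  ->  a_4 = 16/3
  x^3: 20 a_5 + 23 a_3 = 0  ->  20 a_5 = -23 a_3 = 0  ->  a_5 = 0
  x^4: 30 a_6 + 32 a_4 = 0  ->  30 a_6 = -32 a_4 = -512/3  ->  a_6 = -256/45
Truncated series: y(x) = 1 - 4 x^2 + (16/3) x^4 - (256/45) x^6 + O(x^7).

a_0 = 1; a_1 = 0; a_2 = -4; a_3 = 0; a_4 = 16/3; a_5 = 0; a_6 = -256/45


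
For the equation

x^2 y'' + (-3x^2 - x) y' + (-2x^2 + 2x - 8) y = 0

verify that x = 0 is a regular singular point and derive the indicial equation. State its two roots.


Divide by x^2 to reach normal form y'' + P_1(x) y' + P_2(x) y = 0 with P_1(x) = -3 - 1/x and P_2(x) = -2 + 2/x - 8/x^2.
x = 0 is a singular point because the y'-coefficient -3 - 1/x has a pole at x = 0 and the y-coefficient -2 + 2/x - 8/x^2 has a pole at x = 0.
It is a regular singular point because x P_1(x) = p(x) = -3x - 1 and x^2 P_2(x) = q(x) = -2x^2 + 2x - 8 are polynomials, hence analytic at x = 0.
p(0) = -1,  q(0) = -8.
Indicial equation: r(r-1) + p(0) r + q(0) = 0, i.e. r^2 + (p(0) - 1) r + q(0) = 0, i.e. r^2 - 2 r - 8 = 0.
Discriminant: (-2)^2 - 4(-8) = 36, so r = (2 ± 6)/2.
Solving: r_1 = 4, r_2 = -2.

indicial: r^2 - 2 r - 8 = 0; roots r_1 = 4, r_2 = -2


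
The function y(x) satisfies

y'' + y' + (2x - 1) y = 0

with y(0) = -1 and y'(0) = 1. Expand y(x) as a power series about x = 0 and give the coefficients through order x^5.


Ansatz: y(x) = sum_{n>=0} a_n x^n, so y'(x) = sum_{n>=1} n a_n x^(n-1) and y''(x) = sum_{n>=2} n(n-1) a_n x^(n-2).
Substitute into P(x) y'' + Q(x) y' + R(x) y = 0 with P(x) = 1, Q(x) = 1, R(x) = 2x - 1, and match powers of x.
Initial conditions: a_0 = -1, a_1 = 1.
Setting the coefficient of each power of x to zero and solving order by order (substituting the coefficients already found):
  x^0: 2 a_2 + a_1 - a_0 = 0  ->  2 a_2 = -a_1 + a_0 = -2  ->  a_2 = -1
  x^1: 6 a_3 + 2 a_2 - a_1 + 2 a_0 = 0  ->  6 a_3 = -2 a_2 + a_1 - 2 a_0 = 5  ->  a_3 = 5/6
  x^2: 12 a_4 + 3 a_3 - a_2 + 2 a_1 = 0  ->  12 a_4 = -3 a_3 + a_2 - 2 a_1 = -11/2  ->  a_4 = -11/24
  x^3: 20 a_5 + 4 a_4 - a_3 + 2 a_2 = 0  ->  20 a_5 = -4 a_4 + a_3 - 2 a_2 = 14/3  ->  a_5 = 7/30
Truncated series: y(x) = -1 + x - x^2 + (5/6) x^3 - (11/24) x^4 + (7/30) x^5 + O(x^6).

a_0 = -1; a_1 = 1; a_2 = -1; a_3 = 5/6; a_4 = -11/24; a_5 = 7/30


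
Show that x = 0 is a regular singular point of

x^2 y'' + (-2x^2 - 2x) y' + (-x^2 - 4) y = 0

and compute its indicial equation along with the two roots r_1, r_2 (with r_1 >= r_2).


Divide by x^2 to reach normal form y'' + P_1(x) y' + P_2(x) y = 0 with P_1(x) = -2 - 2/x and P_2(x) = -1 - 4/x^2.
x = 0 is a singular point because the y'-coefficient -2 - 2/x has a pole at x = 0 and the y-coefficient -1 - 4/x^2 has a pole at x = 0.
It is a regular singular point because x P_1(x) = p(x) = -2x - 2 and x^2 P_2(x) = q(x) = -x^2 - 4 are polynomials, hence analytic at x = 0.
p(0) = -2,  q(0) = -4.
Indicial equation: r(r-1) + p(0) r + q(0) = 0, i.e. r^2 + (p(0) - 1) r + q(0) = 0, i.e. r^2 - 3 r - 4 = 0.
Discriminant: (-3)^2 - 4(-4) = 25, so r = (3 ± 5)/2.
Solving: r_1 = 4, r_2 = -1.

indicial: r^2 - 3 r - 4 = 0; roots r_1 = 4, r_2 = -1


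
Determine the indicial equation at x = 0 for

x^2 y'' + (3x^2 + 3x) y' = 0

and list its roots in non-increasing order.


Divide by x^2 to reach normal form y'' + P_1(x) y' + P_2(x) y = 0 with P_1(x) = 3 + 3/x and P_2(x) = 0.
x = 0 is a singular point because the y'-coefficient 3 + 3/x has a pole at x = 0.
It is a regular singular point because x P_1(x) = p(x) = 3x + 3 and x^2 P_2(x) = q(x) = 0 are polynomials, hence analytic at x = 0.
p(0) = 3,  q(0) = 0.
Indicial equation: r(r-1) + p(0) r + q(0) = 0, i.e. r^2 + (p(0) - 1) r + q(0) = 0, i.e. r^2 + 2 r = 0.
Discriminant: (2)^2 - 4(0) = 4, so r = (-2 ± 2)/2.
Solving: r_1 = 0, r_2 = -2.

indicial: r^2 + 2 r = 0; roots r_1 = 0, r_2 = -2


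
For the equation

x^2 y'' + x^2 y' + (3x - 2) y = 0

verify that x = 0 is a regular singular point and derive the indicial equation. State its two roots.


Divide by x^2 to reach normal form y'' + P_1(x) y' + P_2(x) y = 0 with P_1(x) = 1 and P_2(x) = 3/x - 2/x^2.
x = 0 is a singular point because the y-coefficient 3/x - 2/x^2 has a pole at x = 0.
It is a regular singular point because x P_1(x) = p(x) = x and x^2 P_2(x) = q(x) = 3x - 2 are polynomials, hence analytic at x = 0.
p(0) = 0,  q(0) = -2.
Indicial equation: r(r-1) + p(0) r + q(0) = 0, i.e. r^2 + (p(0) - 1) r + q(0) = 0, i.e. r^2 - 1 r - 2 = 0.
Discriminant: (-1)^2 - 4(-2) = 9, so r = (1 ± 3)/2.
Solving: r_1 = 2, r_2 = -1.

indicial: r^2 - 1 r - 2 = 0; roots r_1 = 2, r_2 = -1


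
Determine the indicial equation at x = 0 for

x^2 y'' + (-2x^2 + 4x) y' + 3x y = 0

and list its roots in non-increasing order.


Divide by x^2 to reach normal form y'' + P_1(x) y' + P_2(x) y = 0 with P_1(x) = -2 + 4/x and P_2(x) = 3/x.
x = 0 is a singular point because the y'-coefficient -2 + 4/x has a pole at x = 0 and the y-coefficient 3/x has a pole at x = 0.
It is a regular singular point because x P_1(x) = p(x) = 4 - 2x and x^2 P_2(x) = q(x) = 3x are polynomials, hence analytic at x = 0.
p(0) = 4,  q(0) = 0.
Indicial equation: r(r-1) + p(0) r + q(0) = 0, i.e. r^2 + (p(0) - 1) r + q(0) = 0, i.e. r^2 + 3 r = 0.
Discriminant: (3)^2 - 4(0) = 9, so r = (-3 ± 3)/2.
Solving: r_1 = 0, r_2 = -3.

indicial: r^2 + 3 r = 0; roots r_1 = 0, r_2 = -3


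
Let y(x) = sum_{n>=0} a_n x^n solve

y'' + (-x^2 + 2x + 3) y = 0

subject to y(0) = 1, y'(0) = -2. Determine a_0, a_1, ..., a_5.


Ansatz: y(x) = sum_{n>=0} a_n x^n, so y'(x) = sum_{n>=1} n a_n x^(n-1) and y''(x) = sum_{n>=2} n(n-1) a_n x^(n-2).
Substitute into P(x) y'' + Q(x) y' + R(x) y = 0 with P(x) = 1, Q(x) = 0, R(x) = -x^2 + 2x + 3, and match powers of x.
Initial conditions: a_0 = 1, a_1 = -2.
Setting the coefficient of each power of x to zero and solving order by order (substituting the coefficients already found):
  x^0: 2 a_2 + 3 a_0 = 0  ->  2 a_2 = -3 a_0 = -3  ->  a_2 = -3/2
  x^1: 6 a_3 + 3 a_1 + 2 a_0 = 0  ->  6 a_3 = -3 a_1 - 2 a_0 = 4  ->  a_3 = 2/3
  x^2: 12 a_4 + 3 a_2 + 2 a_1 - a_0 = 0  ->  12 a_4 = -3 a_2 - 2 a_1 + a_0 = 19/2  ->  a_4 = 19/24
  x^3: 20 a_5 + 3 a_3 + 2 a_2 - a_1 = 0  ->  20 a_5 = -3 a_3 - 2 a_2 + a_1 = -1  ->  a_5 = -1/20
Truncated series: y(x) = 1 - 2 x - (3/2) x^2 + (2/3) x^3 + (19/24) x^4 - (1/20) x^5 + O(x^6).

a_0 = 1; a_1 = -2; a_2 = -3/2; a_3 = 2/3; a_4 = 19/24; a_5 = -1/20


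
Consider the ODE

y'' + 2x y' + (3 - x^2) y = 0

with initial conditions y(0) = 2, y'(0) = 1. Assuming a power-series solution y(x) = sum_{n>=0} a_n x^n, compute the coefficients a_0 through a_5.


Ansatz: y(x) = sum_{n>=0} a_n x^n, so y'(x) = sum_{n>=1} n a_n x^(n-1) and y''(x) = sum_{n>=2} n(n-1) a_n x^(n-2).
Substitute into P(x) y'' + Q(x) y' + R(x) y = 0 with P(x) = 1, Q(x) = 2x, R(x) = 3 - x^2, and match powers of x.
Initial conditions: a_0 = 2, a_1 = 1.
Setting the coefficient of each power of x to zero and solving order by order (substituting the coefficients already found):
  x^0: 2 a_2 + 3 a_0 = 0  ->  2 a_2 = -3 a_0 = -6  ->  a_2 = -3
  x^1: 6 a_3 + 5 a_1 = 0  ->  6 a_3 = -5 a_1 = -5  ->  a_3 = -5/6
  x^2: 12 a_4 + 7 a_2 - a_0 = 0  ->  12 a_4 = -7 a_2 + a_0 = 23  ->  a_4 = 23/12
  x^3: 20 a_5 + 9 a_3 - a_1 = 0  ->  20 a_5 = -9 a_3 + a_1 = 17/2  ->  a_5 = 17/40
Truncated series: y(x) = 2 + x - 3 x^2 - (5/6) x^3 + (23/12) x^4 + (17/40) x^5 + O(x^6).

a_0 = 2; a_1 = 1; a_2 = -3; a_3 = -5/6; a_4 = 23/12; a_5 = 17/40


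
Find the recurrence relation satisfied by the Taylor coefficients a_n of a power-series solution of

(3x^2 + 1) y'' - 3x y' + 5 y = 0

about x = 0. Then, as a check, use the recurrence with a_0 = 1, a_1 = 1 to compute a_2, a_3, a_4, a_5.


Substitute y = sum_n a_n x^n.
(1 + 3 x^2) y'' contributes (n+2)(n+1) a_{n+2} + 3 n(n-1) a_n at x^n.
-3 x y'(x) contributes -3 n a_n at x^n.
5 y(x) contributes 5 a_n at x^n.
Matching x^n: (n+2)(n+1) a_{n+2} + (3 n(n-1) - 3 n + 5) a_n = 0.
Thus a_{n+2} = (-3 n(n-1) + 3 n - 5) / ((n+1)(n+2)) * a_n.

Check with a_0 = 1, a_1 = 1 (apply the recurrence for n = 0, 1, 2, 3): a_0 = 1, a_1 = 1, a_2 = -5/2, a_3 = -1/3, a_4 = 25/24, a_5 = 7/30.

a_(n+2) = (-3 n(n-1) + 3 n - 5) / ((n+1)(n+2)) * a_n; check: a_0 = 1, a_1 = 1, a_2 = -5/2, a_3 = -1/3, a_4 = 25/24, a_5 = 7/30


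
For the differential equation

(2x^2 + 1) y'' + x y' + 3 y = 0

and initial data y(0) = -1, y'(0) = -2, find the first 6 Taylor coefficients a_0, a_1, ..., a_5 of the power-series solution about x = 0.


Ansatz: y(x) = sum_{n>=0} a_n x^n, so y'(x) = sum_{n>=1} n a_n x^(n-1) and y''(x) = sum_{n>=2} n(n-1) a_n x^(n-2).
Substitute into P(x) y'' + Q(x) y' + R(x) y = 0 with P(x) = 2x^2 + 1, Q(x) = x, R(x) = 3, and match powers of x.
Initial conditions: a_0 = -1, a_1 = -2.
Setting the coefficient of each power of x to zero and solving order by order (substituting the coefficients already found):
  x^0: 2 a_2 + 3 a_0 = 0  ->  2 a_2 = -3 a_0 = 3  ->  a_2 = 3/2
  x^1: 6 a_3 + 4 a_1 = 0  ->  6 a_3 = -4 a_1 = 8  ->  a_3 = 4/3
  x^2: 12 a_4 + 9 a_2 = 0  ->  12 a_4 = -9 a_2 = -27/2  ->  a_4 = -9/8
  x^3: 20 a_5 + 18 a_3 = 0  ->  20 a_5 = -18 a_3 = -24  ->  a_5 = -6/5
Truncated series: y(x) = -1 - 2 x + (3/2) x^2 + (4/3) x^3 - (9/8) x^4 - (6/5) x^5 + O(x^6).

a_0 = -1; a_1 = -2; a_2 = 3/2; a_3 = 4/3; a_4 = -9/8; a_5 = -6/5


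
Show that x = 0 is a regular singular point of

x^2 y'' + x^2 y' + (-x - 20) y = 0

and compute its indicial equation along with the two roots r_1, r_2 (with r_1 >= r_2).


Divide by x^2 to reach normal form y'' + P_1(x) y' + P_2(x) y = 0 with P_1(x) = 1 and P_2(x) = -1/x - 20/x^2.
x = 0 is a singular point because the y-coefficient -1/x - 20/x^2 has a pole at x = 0.
It is a regular singular point because x P_1(x) = p(x) = x and x^2 P_2(x) = q(x) = -x - 20 are polynomials, hence analytic at x = 0.
p(0) = 0,  q(0) = -20.
Indicial equation: r(r-1) + p(0) r + q(0) = 0, i.e. r^2 + (p(0) - 1) r + q(0) = 0, i.e. r^2 - 1 r - 20 = 0.
Discriminant: (-1)^2 - 4(-20) = 81, so r = (1 ± 9)/2.
Solving: r_1 = 5, r_2 = -4.

indicial: r^2 - 1 r - 20 = 0; roots r_1 = 5, r_2 = -4
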